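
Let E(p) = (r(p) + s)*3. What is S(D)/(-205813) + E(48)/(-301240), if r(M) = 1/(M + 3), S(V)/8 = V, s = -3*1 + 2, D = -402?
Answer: 1647968393/105398483804 ≈ 0.015636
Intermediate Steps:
s = -1 (s = -3 + 2 = -1)
S(V) = 8*V
r(M) = 1/(3 + M)
E(p) = -3 + 3/(3 + p) (E(p) = (1/(3 + p) - 1)*3 = (-1 + 1/(3 + p))*3 = -3 + 3/(3 + p))
S(D)/(-205813) + E(48)/(-301240) = (8*(-402))/(-205813) + (3*(-2 - 1*48)/(3 + 48))/(-301240) = -3216*(-1/205813) + (3*(-2 - 48)/51)*(-1/301240) = 3216/205813 + (3*(1/51)*(-50))*(-1/301240) = 3216/205813 - 50/17*(-1/301240) = 3216/205813 + 5/512108 = 1647968393/105398483804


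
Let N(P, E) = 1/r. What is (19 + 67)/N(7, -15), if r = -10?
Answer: -860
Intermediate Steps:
N(P, E) = -1/10 (N(P, E) = 1/(-10) = -1/10)
(19 + 67)/N(7, -15) = (19 + 67)/(-1/10) = 86*(-10) = -860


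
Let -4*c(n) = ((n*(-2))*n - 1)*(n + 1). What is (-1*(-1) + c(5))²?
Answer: 24025/4 ≈ 6006.3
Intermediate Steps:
c(n) = -(1 + n)*(-1 - 2*n²)/4 (c(n) = -((n*(-2))*n - 1)*(n + 1)/4 = -((-2*n)*n - 1)*(1 + n)/4 = -(-2*n² - 1)*(1 + n)/4 = -(-1 - 2*n²)*(1 + n)/4 = -(1 + n)*(-1 - 2*n²)/4)
(-1*(-1) + c(5))² = (-1*(-1) + (¼ + (½)*5² + (½)*5³ + (¼)*5))² = (1 + (¼ + (½)*25 + (½)*125 + 5/4))² = (1 + (¼ + 25/2 + 125/2 + 5/4))² = (1 + 153/2)² = (155/2)² = 24025/4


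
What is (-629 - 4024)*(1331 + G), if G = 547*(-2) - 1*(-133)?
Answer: -1721610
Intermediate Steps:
G = -961 (G = -1094 + 133 = -961)
(-629 - 4024)*(1331 + G) = (-629 - 4024)*(1331 - 961) = -4653*370 = -1721610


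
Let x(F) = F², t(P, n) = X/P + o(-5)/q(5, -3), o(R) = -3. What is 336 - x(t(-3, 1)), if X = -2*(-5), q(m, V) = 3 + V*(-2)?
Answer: 2903/9 ≈ 322.56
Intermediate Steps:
q(m, V) = 3 - 2*V
X = 10
t(P, n) = -⅓ + 10/P (t(P, n) = 10/P - 3/(3 - 2*(-3)) = 10/P - 3/(3 + 6) = 10/P - 3/9 = 10/P - 3*⅑ = 10/P - ⅓ = -⅓ + 10/P)
336 - x(t(-3, 1)) = 336 - ((⅓)*(30 - 1*(-3))/(-3))² = 336 - ((⅓)*(-⅓)*(30 + 3))² = 336 - ((⅓)*(-⅓)*33)² = 336 - (-11/3)² = 336 - 1*121/9 = 336 - 121/9 = 2903/9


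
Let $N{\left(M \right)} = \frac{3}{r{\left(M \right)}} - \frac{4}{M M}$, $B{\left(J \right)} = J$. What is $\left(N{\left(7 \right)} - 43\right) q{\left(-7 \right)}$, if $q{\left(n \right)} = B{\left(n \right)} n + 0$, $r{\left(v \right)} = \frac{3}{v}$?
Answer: $-1768$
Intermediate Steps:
$q{\left(n \right)} = n^{2}$ ($q{\left(n \right)} = n n + 0 = n^{2} + 0 = n^{2}$)
$N{\left(M \right)} = M - \frac{4}{M^{2}}$ ($N{\left(M \right)} = \frac{3}{3 \frac{1}{M}} - \frac{4}{M M} = 3 \frac{M}{3} - \frac{4}{M^{2}} = M - \frac{4}{M^{2}}$)
$\left(N{\left(7 \right)} - 43\right) q{\left(-7 \right)} = \left(\left(7 - \frac{4}{49}\right) - 43\right) \left(-7\right)^{2} = \left(\left(7 - \frac{4}{49}\right) - 43\right) 49 = \left(\frac{339}{49} - 43\right) 49 = \left(- \frac{1768}{49}\right) 49 = -1768$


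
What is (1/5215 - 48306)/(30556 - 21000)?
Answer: -251915789/49834540 ≈ -5.0550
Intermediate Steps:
(1/5215 - 48306)/(30556 - 21000) = (1/5215 - 48306)/9556 = -251915789/5215*1/9556 = -251915789/49834540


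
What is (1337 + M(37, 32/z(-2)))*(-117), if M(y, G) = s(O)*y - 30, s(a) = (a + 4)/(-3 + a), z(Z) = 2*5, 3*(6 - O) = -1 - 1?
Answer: -1820637/11 ≈ -1.6551e+5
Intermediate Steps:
O = 20/3 (O = 6 - (-1 - 1)/3 = 6 - 1/3*(-2) = 6 + 2/3 = 20/3 ≈ 6.6667)
z(Z) = 10
s(a) = (4 + a)/(-3 + a)
M(y, G) = -30 + 32*y/11 (M(y, G) = ((4 + 20/3)/(-3 + 20/3))*y - 30 = ((32/3)/(11/3))*y - 30 = ((3/11)*(32/3))*y - 30 = 32*y/11 - 30 = -30 + 32*y/11)
(1337 + M(37, 32/z(-2)))*(-117) = (1337 + (-30 + (32/11)*37))*(-117) = (1337 + (-30 + 1184/11))*(-117) = (1337 + 854/11)*(-117) = (15561/11)*(-117) = -1820637/11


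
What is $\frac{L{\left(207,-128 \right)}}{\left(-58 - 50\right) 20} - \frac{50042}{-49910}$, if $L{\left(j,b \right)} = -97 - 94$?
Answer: $\frac{11762353}{10780560} \approx 1.0911$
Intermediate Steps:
$L{\left(j,b \right)} = -191$ ($L{\left(j,b \right)} = -97 - 94 = -191$)
$\frac{L{\left(207,-128 \right)}}{\left(-58 - 50\right) 20} - \frac{50042}{-49910} = - \frac{191}{\left(-58 - 50\right) 20} - \frac{50042}{-49910} = - \frac{191}{\left(-108\right) 20} - - \frac{25021}{24955} = - \frac{191}{-2160} + \frac{25021}{24955} = \left(-191\right) \left(- \frac{1}{2160}\right) + \frac{25021}{24955} = \frac{191}{2160} + \frac{25021}{24955} = \frac{11762353}{10780560}$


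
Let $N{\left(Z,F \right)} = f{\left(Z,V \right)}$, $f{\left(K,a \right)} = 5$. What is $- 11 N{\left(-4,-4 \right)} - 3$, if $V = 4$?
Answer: $-58$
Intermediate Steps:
$N{\left(Z,F \right)} = 5$
$- 11 N{\left(-4,-4 \right)} - 3 = \left(-11\right) 5 - 3 = -55 - 3 = -58$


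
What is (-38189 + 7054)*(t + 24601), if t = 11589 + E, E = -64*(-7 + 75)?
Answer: -991276130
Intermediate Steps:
E = -4352 (E = -64*68 = -4352)
t = 7237 (t = 11589 - 4352 = 7237)
(-38189 + 7054)*(t + 24601) = (-38189 + 7054)*(7237 + 24601) = -31135*31838 = -991276130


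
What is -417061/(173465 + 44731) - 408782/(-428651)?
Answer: -89579017439/93529933596 ≈ -0.95776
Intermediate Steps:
-417061/(173465 + 44731) - 408782/(-428651) = -417061/218196 - 408782*(-1/428651) = -417061*1/218196 + 408782/428651 = -417061/218196 + 408782/428651 = -89579017439/93529933596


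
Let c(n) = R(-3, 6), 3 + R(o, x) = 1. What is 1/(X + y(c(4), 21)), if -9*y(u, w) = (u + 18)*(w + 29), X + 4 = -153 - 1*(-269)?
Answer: 9/208 ≈ 0.043269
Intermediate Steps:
R(o, x) = -2 (R(o, x) = -3 + 1 = -2)
c(n) = -2
X = 112 (X = -4 + (-153 - 1*(-269)) = -4 + (-153 + 269) = -4 + 116 = 112)
y(u, w) = -(18 + u)*(29 + w)/9 (y(u, w) = -(u + 18)*(w + 29)/9 = -(18 + u)*(29 + w)/9)
1/(X + y(c(4), 21)) = 1/(112 + (-58 - 2*21 - 29/9*(-2) - 1/9*(-2)*21)) = 1/(112 + (-58 - 42 + 58/9 + 14/3)) = 1/(112 - 800/9) = 1/(208/9) = 9/208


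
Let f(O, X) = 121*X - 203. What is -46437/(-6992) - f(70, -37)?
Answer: 1424739/304 ≈ 4686.6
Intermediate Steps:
f(O, X) = -203 + 121*X
-46437/(-6992) - f(70, -37) = -46437/(-6992) - (-203 + 121*(-37)) = -46437*(-1/6992) - (-203 - 4477) = 2019/304 - 1*(-4680) = 2019/304 + 4680 = 1424739/304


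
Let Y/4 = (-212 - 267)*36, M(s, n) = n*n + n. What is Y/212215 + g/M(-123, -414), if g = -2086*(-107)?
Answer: 2540939857/2591781795 ≈ 0.98038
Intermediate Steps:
g = 223202
M(s, n) = n + n² (M(s, n) = n² + n = n + n²)
Y = -68976 (Y = 4*((-212 - 267)*36) = 4*(-479*36) = 4*(-17244) = -68976)
Y/212215 + g/M(-123, -414) = -68976/212215 + 223202/((-414*(1 - 414))) = -68976*1/212215 + 223202/((-414*(-413))) = -68976/212215 + 223202/170982 = -68976/212215 + 223202*(1/170982) = -68976/212215 + 15943/12213 = 2540939857/2591781795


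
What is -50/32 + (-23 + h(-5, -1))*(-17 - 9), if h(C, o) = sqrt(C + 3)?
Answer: 9543/16 - 26*I*sqrt(2) ≈ 596.44 - 36.77*I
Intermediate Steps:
h(C, o) = sqrt(3 + C)
-50/32 + (-23 + h(-5, -1))*(-17 - 9) = -50/32 + (-23 + sqrt(3 - 5))*(-17 - 9) = (1/32)*(-50) + (-23 + sqrt(-2))*(-26) = -25/16 + (-23 + I*sqrt(2))*(-26) = -25/16 + (598 - 26*I*sqrt(2)) = 9543/16 - 26*I*sqrt(2)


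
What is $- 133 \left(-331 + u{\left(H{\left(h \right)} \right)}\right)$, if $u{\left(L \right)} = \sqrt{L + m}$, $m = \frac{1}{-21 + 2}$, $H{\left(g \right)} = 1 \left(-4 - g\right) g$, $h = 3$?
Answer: $44023 - 140 i \sqrt{19} \approx 44023.0 - 610.25 i$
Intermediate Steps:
$H{\left(g \right)} = g \left(-4 - g\right)$ ($H{\left(g \right)} = \left(-4 - g\right) g = g \left(-4 - g\right)$)
$m = - \frac{1}{19}$ ($m = \frac{1}{-19} = - \frac{1}{19} \approx -0.052632$)
$u{\left(L \right)} = \sqrt{- \frac{1}{19} + L}$ ($u{\left(L \right)} = \sqrt{L - \frac{1}{19}} = \sqrt{- \frac{1}{19} + L}$)
$- 133 \left(-331 + u{\left(H{\left(h \right)} \right)}\right) = - 133 \left(-331 + \frac{\sqrt{-19 + 361 \left(\left(-1\right) 3 \left(4 + 3\right)\right)}}{19}\right) = - 133 \left(-331 + \frac{\sqrt{-19 + 361 \left(\left(-1\right) 3 \cdot 7\right)}}{19}\right) = - 133 \left(-331 + \frac{\sqrt{-19 + 361 \left(-21\right)}}{19}\right) = - 133 \left(-331 + \frac{\sqrt{-19 - 7581}}{19}\right) = - 133 \left(-331 + \frac{\sqrt{-7600}}{19}\right) = - 133 \left(-331 + \frac{20 i \sqrt{19}}{19}\right) = 44023 - 140 i \sqrt{19}$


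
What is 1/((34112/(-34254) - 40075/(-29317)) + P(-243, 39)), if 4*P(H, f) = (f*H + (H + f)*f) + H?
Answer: -502112259/2218647738748 ≈ -0.00022631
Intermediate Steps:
P(H, f) = H/4 + H*f/4 + f*(H + f)/4 (P(H, f) = ((f*H + (H + f)*f) + H)/4 = ((H*f + f*(H + f)) + H)/4 = (H + H*f + f*(H + f))/4 = H/4 + H*f/4 + f*(H + f)/4)
1/((34112/(-34254) - 40075/(-29317)) + P(-243, 39)) = 1/((34112/(-34254) - 40075/(-29317)) + ((¼)*(-243) + (¼)*39² + (½)*(-243)*39)) = 1/((34112*(-1/34254) - 40075*(-1/29317)) + (-243/4 + (¼)*1521 - 9477/2)) = 1/((-17056/17127 + 40075/29317) + (-243/4 + 1521/4 - 9477/2)) = 1/(186333773/502112259 - 4419) = 1/(-2218647738748/502112259) = -502112259/2218647738748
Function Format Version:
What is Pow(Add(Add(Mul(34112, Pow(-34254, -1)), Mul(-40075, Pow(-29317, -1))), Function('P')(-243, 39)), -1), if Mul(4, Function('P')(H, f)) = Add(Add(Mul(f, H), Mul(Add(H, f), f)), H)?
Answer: Rational(-502112259, 2218647738748) ≈ -0.00022631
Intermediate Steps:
Function('P')(H, f) = Add(Mul(Rational(1, 4), H), Mul(Rational(1, 4), H, f), Mul(Rational(1, 4), f, Add(H, f))) (Function('P')(H, f) = Mul(Rational(1, 4), Add(Add(Mul(f, H), Mul(Add(H, f), f)), H)) = Mul(Rational(1, 4), Add(Add(Mul(H, f), Mul(f, Add(H, f))), H)) = Mul(Rational(1, 4), Add(H, Mul(H, f), Mul(f, Add(H, f)))) = Add(Mul(Rational(1, 4), H), Mul(Rational(1, 4), H, f), Mul(Rational(1, 4), f, Add(H, f))))
Pow(Add(Add(Mul(34112, Pow(-34254, -1)), Mul(-40075, Pow(-29317, -1))), Function('P')(-243, 39)), -1) = Pow(Add(Add(Mul(34112, Pow(-34254, -1)), Mul(-40075, Pow(-29317, -1))), Add(Mul(Rational(1, 4), -243), Mul(Rational(1, 4), Pow(39, 2)), Mul(Rational(1, 2), -243, 39))), -1) = Pow(Add(Add(Mul(34112, Rational(-1, 34254)), Mul(-40075, Rational(-1, 29317))), Add(Rational(-243, 4), Mul(Rational(1, 4), 1521), Rational(-9477, 2))), -1) = Pow(Add(Add(Rational(-17056, 17127), Rational(40075, 29317)), Add(Rational(-243, 4), Rational(1521, 4), Rational(-9477, 2))), -1) = Pow(Add(Rational(186333773, 502112259), -4419), -1) = Pow(Rational(-2218647738748, 502112259), -1) = Rational(-502112259, 2218647738748)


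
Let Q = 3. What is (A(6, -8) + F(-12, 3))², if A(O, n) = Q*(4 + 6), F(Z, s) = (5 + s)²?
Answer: 8836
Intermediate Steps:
A(O, n) = 30 (A(O, n) = 3*(4 + 6) = 3*10 = 30)
(A(6, -8) + F(-12, 3))² = (30 + (5 + 3)²)² = (30 + 8²)² = (30 + 64)² = 94² = 8836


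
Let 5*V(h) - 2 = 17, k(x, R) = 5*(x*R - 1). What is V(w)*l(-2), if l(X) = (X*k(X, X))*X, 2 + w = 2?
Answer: 228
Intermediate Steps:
w = 0 (w = -2 + 2 = 0)
k(x, R) = -5 + 5*R*x (k(x, R) = 5*(R*x - 1) = 5*(-1 + R*x) = -5 + 5*R*x)
l(X) = X**2*(-5 + 5*X**2) (l(X) = (X*(-5 + 5*X*X))*X = (X*(-5 + 5*X**2))*X = X**2*(-5 + 5*X**2))
V(h) = 19/5 (V(h) = 2/5 + (1/5)*17 = 2/5 + 17/5 = 19/5)
V(w)*l(-2) = 19*(5*(-2)**2*(-1 + (-2)**2))/5 = 19*(5*4*(-1 + 4))/5 = 19*(5*4*3)/5 = (19/5)*60 = 228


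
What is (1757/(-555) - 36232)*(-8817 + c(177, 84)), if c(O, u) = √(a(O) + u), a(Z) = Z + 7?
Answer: 59104809463/185 - 40221034*√67/555 ≈ 3.1889e+8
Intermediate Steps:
a(Z) = 7 + Z
c(O, u) = √(7 + O + u) (c(O, u) = √((7 + O) + u) = √(7 + O + u))
(1757/(-555) - 36232)*(-8817 + c(177, 84)) = (1757/(-555) - 36232)*(-8817 + √(7 + 177 + 84)) = (1757*(-1/555) - 36232)*(-8817 + √268) = (-1757/555 - 36232)*(-8817 + 2*√67) = -20110517*(-8817 + 2*√67)/555 = 59104809463/185 - 40221034*√67/555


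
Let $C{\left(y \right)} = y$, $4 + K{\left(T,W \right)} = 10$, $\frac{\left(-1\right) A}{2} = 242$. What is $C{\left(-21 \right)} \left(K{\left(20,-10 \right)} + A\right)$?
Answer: $10038$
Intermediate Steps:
$A = -484$ ($A = \left(-2\right) 242 = -484$)
$K{\left(T,W \right)} = 6$ ($K{\left(T,W \right)} = -4 + 10 = 6$)
$C{\left(-21 \right)} \left(K{\left(20,-10 \right)} + A\right) = - 21 \left(6 - 484\right) = \left(-21\right) \left(-478\right) = 10038$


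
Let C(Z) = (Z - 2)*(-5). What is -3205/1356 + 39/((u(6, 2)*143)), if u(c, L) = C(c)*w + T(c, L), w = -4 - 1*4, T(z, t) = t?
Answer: -317069/134244 ≈ -2.3619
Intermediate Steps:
C(Z) = 10 - 5*Z (C(Z) = (-2 + Z)*(-5) = 10 - 5*Z)
w = -8 (w = -4 - 4 = -8)
u(c, L) = -80 + L + 40*c (u(c, L) = (10 - 5*c)*(-8) + L = (-80 + 40*c) + L = -80 + L + 40*c)
-3205/1356 + 39/((u(6, 2)*143)) = -3205/1356 + 39/(((-80 + 2 + 40*6)*143)) = -3205*1/1356 + 39/(((-80 + 2 + 240)*143)) = -3205/1356 + 39/((162*143)) = -3205/1356 + 39/23166 = -3205/1356 + 39*(1/23166) = -3205/1356 + 1/594 = -317069/134244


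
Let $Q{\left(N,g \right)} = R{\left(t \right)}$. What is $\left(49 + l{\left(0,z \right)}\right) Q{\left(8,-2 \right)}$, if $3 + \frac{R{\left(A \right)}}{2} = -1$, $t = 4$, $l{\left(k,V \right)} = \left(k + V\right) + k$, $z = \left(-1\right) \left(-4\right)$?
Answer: $-424$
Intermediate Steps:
$z = 4$
$l{\left(k,V \right)} = V + 2 k$ ($l{\left(k,V \right)} = \left(V + k\right) + k = V + 2 k$)
$R{\left(A \right)} = -8$ ($R{\left(A \right)} = -6 + 2 \left(-1\right) = -6 - 2 = -8$)
$Q{\left(N,g \right)} = -8$
$\left(49 + l{\left(0,z \right)}\right) Q{\left(8,-2 \right)} = \left(49 + \left(4 + 2 \cdot 0\right)\right) \left(-8\right) = \left(49 + \left(4 + 0\right)\right) \left(-8\right) = \left(49 + 4\right) \left(-8\right) = 53 \left(-8\right) = -424$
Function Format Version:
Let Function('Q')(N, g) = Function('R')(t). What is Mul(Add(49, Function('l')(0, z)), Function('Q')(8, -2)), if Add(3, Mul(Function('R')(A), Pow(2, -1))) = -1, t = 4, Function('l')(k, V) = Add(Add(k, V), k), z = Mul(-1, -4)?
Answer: -424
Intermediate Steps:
z = 4
Function('l')(k, V) = Add(V, Mul(2, k)) (Function('l')(k, V) = Add(Add(V, k), k) = Add(V, Mul(2, k)))
Function('R')(A) = -8 (Function('R')(A) = Add(-6, Mul(2, -1)) = Add(-6, -2) = -8)
Function('Q')(N, g) = -8
Mul(Add(49, Function('l')(0, z)), Function('Q')(8, -2)) = Mul(Add(49, Add(4, Mul(2, 0))), -8) = Mul(Add(49, Add(4, 0)), -8) = Mul(Add(49, 4), -8) = Mul(53, -8) = -424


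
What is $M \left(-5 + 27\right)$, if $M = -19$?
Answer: $-418$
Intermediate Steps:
$M \left(-5 + 27\right) = - 19 \left(-5 + 27\right) = \left(-19\right) 22 = -418$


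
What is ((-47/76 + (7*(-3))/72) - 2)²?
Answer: 1760929/207936 ≈ 8.4686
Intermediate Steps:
((-47/76 + (7*(-3))/72) - 2)² = ((-47*1/76 - 21*1/72) - 2)² = ((-47/76 - 7/24) - 2)² = (-415/456 - 2)² = (-1327/456)² = 1760929/207936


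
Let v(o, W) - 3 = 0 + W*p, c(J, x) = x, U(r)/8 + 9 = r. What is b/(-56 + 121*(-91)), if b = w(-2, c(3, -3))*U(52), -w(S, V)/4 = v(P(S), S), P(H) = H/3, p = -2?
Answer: 1376/1581 ≈ 0.87034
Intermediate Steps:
U(r) = -72 + 8*r
P(H) = H/3 (P(H) = H*(1/3) = H/3)
v(o, W) = 3 - 2*W (v(o, W) = 3 + (0 + W*(-2)) = 3 + (0 - 2*W) = 3 - 2*W)
w(S, V) = -12 + 8*S (w(S, V) = -4*(3 - 2*S) = -12 + 8*S)
b = -9632 (b = (-12 + 8*(-2))*(-72 + 8*52) = (-12 - 16)*(-72 + 416) = -28*344 = -9632)
b/(-56 + 121*(-91)) = -9632/(-56 + 121*(-91)) = -9632/(-56 - 11011) = -9632/(-11067) = -9632*(-1/11067) = 1376/1581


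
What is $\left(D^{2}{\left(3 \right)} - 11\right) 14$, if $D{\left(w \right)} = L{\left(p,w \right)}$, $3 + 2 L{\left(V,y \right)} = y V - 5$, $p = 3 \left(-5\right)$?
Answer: $\frac{19355}{2} \approx 9677.5$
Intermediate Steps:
$p = -15$
$L{\left(V,y \right)} = -4 + \frac{V y}{2}$ ($L{\left(V,y \right)} = - \frac{3}{2} + \frac{y V - 5}{2} = - \frac{3}{2} + \frac{V y - 5}{2} = - \frac{3}{2} + \frac{-5 + V y}{2} = - \frac{3}{2} + \left(- \frac{5}{2} + \frac{V y}{2}\right) = -4 + \frac{V y}{2}$)
$D{\left(w \right)} = -4 - \frac{15 w}{2}$ ($D{\left(w \right)} = -4 + \frac{1}{2} \left(-15\right) w = -4 - \frac{15 w}{2}$)
$\left(D^{2}{\left(3 \right)} - 11\right) 14 = \left(\left(-4 - \frac{45}{2}\right)^{2} - 11\right) 14 = \left(\left(- \frac{53}{2}\right)^{2} - 11\right) 14 = \left(\frac{2809}{4} - 11\right) 14 = \frac{2765}{4} \cdot 14 = \frac{19355}{2}$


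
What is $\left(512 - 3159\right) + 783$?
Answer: $-1864$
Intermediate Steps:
$\left(512 - 3159\right) + 783 = -2647 + 783 = -1864$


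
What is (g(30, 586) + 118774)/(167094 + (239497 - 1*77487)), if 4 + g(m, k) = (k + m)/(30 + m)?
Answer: 222713/617070 ≈ 0.36092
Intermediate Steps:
g(m, k) = -4 + (k + m)/(30 + m)
(g(30, 586) + 118774)/(167094 + (239497 - 1*77487)) = ((-120 + 586 - 3*30)/(30 + 30) + 118774)/(167094 + (239497 - 1*77487)) = ((-120 + 586 - 90)/60 + 118774)/(167094 + (239497 - 77487)) = ((1/60)*376 + 118774)/(167094 + 162010) = (94/15 + 118774)/329104 = (1781704/15)*(1/329104) = 222713/617070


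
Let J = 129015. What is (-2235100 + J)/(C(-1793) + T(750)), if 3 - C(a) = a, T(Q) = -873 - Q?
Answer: -2106085/173 ≈ -12174.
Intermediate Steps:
C(a) = 3 - a
(-2235100 + J)/(C(-1793) + T(750)) = (-2235100 + 129015)/((3 - 1*(-1793)) + (-873 - 1*750)) = -2106085/((3 + 1793) + (-873 - 750)) = -2106085/(1796 - 1623) = -2106085/173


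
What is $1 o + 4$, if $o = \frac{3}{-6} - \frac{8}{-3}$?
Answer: $\frac{37}{6} \approx 6.1667$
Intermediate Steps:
$o = \frac{13}{6}$ ($o = 3 \left(- \frac{1}{6}\right) - - \frac{8}{3} = - \frac{1}{2} + \frac{8}{3} = \frac{13}{6} \approx 2.1667$)
$1 o + 4 = 1 \cdot \frac{13}{6} + 4 = \frac{13}{6} + 4 = \frac{37}{6}$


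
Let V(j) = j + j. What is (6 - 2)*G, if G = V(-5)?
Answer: -40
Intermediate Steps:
V(j) = 2*j
G = -10 (G = 2*(-5) = -10)
(6 - 2)*G = (6 - 2)*(-10) = 4*(-10) = -40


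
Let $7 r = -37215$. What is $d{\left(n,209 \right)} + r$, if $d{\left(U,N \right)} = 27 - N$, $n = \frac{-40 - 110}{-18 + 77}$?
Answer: $- \frac{38489}{7} \approx -5498.4$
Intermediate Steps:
$r = - \frac{37215}{7}$ ($r = \frac{1}{7} \left(-37215\right) = - \frac{37215}{7} \approx -5316.4$)
$n = - \frac{150}{59} \approx -2.5424$
$d{\left(n,209 \right)} + r = \left(27 - 209\right) - \frac{37215}{7} = -182 - \frac{37215}{7} = - \frac{38489}{7}$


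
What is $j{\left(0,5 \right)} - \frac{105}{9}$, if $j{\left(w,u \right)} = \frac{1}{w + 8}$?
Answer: $- \frac{277}{24} \approx -11.542$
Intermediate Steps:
$j{\left(w,u \right)} = \frac{1}{8 + w}$
$j{\left(0,5 \right)} - \frac{105}{9} = \frac{1}{8 + 0} - \frac{105}{9} = \frac{1}{8} - \frac{35}{3} = - \frac{277}{24}$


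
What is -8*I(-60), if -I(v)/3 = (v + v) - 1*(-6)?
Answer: -2736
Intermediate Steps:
I(v) = -18 - 6*v (I(v) = -3*((v + v) - 1*(-6)) = -3*(2*v + 6) = -3*(6 + 2*v) = -18 - 6*v)
-8*I(-60) = -8*(-18 - 6*(-60)) = -8*(-18 + 360) = -8*342 = -2736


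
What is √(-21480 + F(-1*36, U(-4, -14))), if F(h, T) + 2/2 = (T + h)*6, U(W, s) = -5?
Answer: I*√21727 ≈ 147.4*I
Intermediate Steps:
F(h, T) = -1 + 6*T + 6*h (F(h, T) = -1 + (T + h)*6 = -1 + (6*T + 6*h) = -1 + 6*T + 6*h)
√(-21480 + F(-1*36, U(-4, -14))) = √(-21480 + (-1 + 6*(-5) + 6*(-1*36))) = √(-21480 + (-1 - 30 + 6*(-36))) = √(-21480 + (-1 - 30 - 216)) = √(-21480 - 247) = √(-21727) = I*√21727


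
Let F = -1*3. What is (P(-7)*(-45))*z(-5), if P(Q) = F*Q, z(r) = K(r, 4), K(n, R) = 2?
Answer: -1890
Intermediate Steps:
F = -3
z(r) = 2
P(Q) = -3*Q
(P(-7)*(-45))*z(-5) = (-3*(-7)*(-45))*2 = (21*(-45))*2 = -945*2 = -1890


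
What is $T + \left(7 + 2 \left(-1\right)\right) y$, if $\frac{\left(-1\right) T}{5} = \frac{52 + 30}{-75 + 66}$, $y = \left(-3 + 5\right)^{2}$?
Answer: $\frac{590}{9} \approx 65.556$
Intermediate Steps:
$y = 4$ ($y = 2^{2} = 4$)
$T = \frac{410}{9}$ ($T = - 5 \frac{52 + 30}{-75 + 66} = - 5 \frac{82}{-9} = - 5 \cdot 82 \left(- \frac{1}{9}\right) = \left(-5\right) \left(- \frac{82}{9}\right) = \frac{410}{9} \approx 45.556$)
$T + \left(7 + 2 \left(-1\right)\right) y = \frac{410}{9} + \left(7 + 2 \left(-1\right)\right) 4 = \frac{410}{9} + \left(7 - 2\right) 4 = \frac{410}{9} + 5 \cdot 4 = \frac{410}{9} + 20 = \frac{590}{9}$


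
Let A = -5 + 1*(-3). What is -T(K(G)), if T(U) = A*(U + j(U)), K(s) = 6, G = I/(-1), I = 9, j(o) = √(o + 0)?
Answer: 48 + 8*√6 ≈ 67.596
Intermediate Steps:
j(o) = √o
A = -8 (A = -5 - 3 = -8)
G = -9 (G = 9/(-1) = 9*(-1) = -9)
T(U) = -8*U - 8*√U (T(U) = -8*(U + √U) = -8*U - 8*√U)
-T(K(G)) = -(-8*6 - 8*√6) = -(-48 - 8*√6) = 48 + 8*√6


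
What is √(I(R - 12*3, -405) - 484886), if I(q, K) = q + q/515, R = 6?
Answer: I*√5144474462/103 ≈ 696.36*I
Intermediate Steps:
I(q, K) = 516*q/515 (I(q, K) = q + q*(1/515) = q + q/515 = 516*q/515)
√(I(R - 12*3, -405) - 484886) = √(516*(6 - 12*3)/515 - 484886) = √(516*(6 - 36)/515 - 484886) = √((516/515)*(-30) - 484886) = √(-3096/103 - 484886) = √(-49946354/103) = I*√5144474462/103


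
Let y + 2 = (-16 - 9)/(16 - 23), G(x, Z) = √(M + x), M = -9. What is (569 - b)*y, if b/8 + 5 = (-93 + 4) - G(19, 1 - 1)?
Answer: 14531/7 + 88*√10/7 ≈ 2115.6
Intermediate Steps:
G(x, Z) = √(-9 + x)
y = 11/7 (y = -2 + (-16 - 9)/(16 - 23) = -2 - 25/(-7) = -2 - 25*(-⅐) = -2 + 25/7 = 11/7 ≈ 1.5714)
b = -752 - 8*√10 (b = -40 + 8*((-93 + 4) - √(-9 + 19)) = -40 + 8*(-89 - √10) = -40 + (-712 - 8*√10) = -752 - 8*√10 ≈ -777.30)
(569 - b)*y = (569 - (-752 - 8*√10))*(11/7) = (569 + (752 + 8*√10))*(11/7) = (1321 + 8*√10)*(11/7) = 14531/7 + 88*√10/7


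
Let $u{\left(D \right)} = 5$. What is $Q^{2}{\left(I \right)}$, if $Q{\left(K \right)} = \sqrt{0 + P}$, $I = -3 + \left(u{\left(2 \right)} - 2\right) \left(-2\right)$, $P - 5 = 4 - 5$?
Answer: $4$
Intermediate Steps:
$P = 4$ ($P = 5 + \left(4 - 5\right) = 5 - 1 = 4$)
$I = -9$ ($I = -3 + \left(5 - 2\right) \left(-2\right) = -3 + 3 \left(-2\right) = -3 - 6 = -9$)
$Q{\left(K \right)} = 2$ ($Q{\left(K \right)} = \sqrt{0 + 4} = \sqrt{4} = 2$)
$Q^{2}{\left(I \right)} = 2^{2} = 4$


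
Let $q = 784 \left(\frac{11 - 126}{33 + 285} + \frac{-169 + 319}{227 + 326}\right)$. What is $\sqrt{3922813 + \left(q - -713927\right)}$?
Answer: $\frac{2 \sqrt{182891931503055}}{12561} \approx 2153.3$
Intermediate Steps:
$q = - \frac{890120}{12561}$ ($q = 784 \left(- \frac{115}{318} + \frac{150}{553}\right) = 784 \left(- \frac{15895}{175854}\right) = - \frac{890120}{12561} \approx -70.864$)
$\sqrt{3922813 + \left(q - -713927\right)} = \sqrt{3922813 - - \frac{8966746927}{12561}} = \sqrt{3922813 + \left(- \frac{890120}{12561} + 713927\right)} = \sqrt{3922813 + \frac{8966746927}{12561}} = \sqrt{\frac{58241201020}{12561}} = \frac{2 \sqrt{182891931503055}}{12561}$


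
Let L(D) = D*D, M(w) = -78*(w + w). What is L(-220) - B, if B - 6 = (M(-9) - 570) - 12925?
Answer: 60485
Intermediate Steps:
M(w) = -156*w
L(D) = D²
B = -12085 (B = 6 + ((-156*(-9) - 570) - 12925) = 6 + ((1404 - 570) - 12925) = 6 + (834 - 12925) = 6 - 12091 = -12085)
L(-220) - B = (-220)² - 1*(-12085) = 48400 + 12085 = 60485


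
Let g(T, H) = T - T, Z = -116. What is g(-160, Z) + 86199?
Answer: 86199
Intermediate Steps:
g(T, H) = 0
g(-160, Z) + 86199 = 0 + 86199 = 86199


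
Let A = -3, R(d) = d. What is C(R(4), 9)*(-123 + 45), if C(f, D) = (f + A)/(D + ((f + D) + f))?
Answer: -3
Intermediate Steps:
C(f, D) = (-3 + f)/(2*D + 2*f) (C(f, D) = (f - 3)/(D + ((f + D) + f)) = (-3 + f)/(D + ((D + f) + f)) = (-3 + f)/(D + (D + 2*f)) = (-3 + f)/(2*D + 2*f))
C(R(4), 9)*(-123 + 45) = ((-3 + 4)/(2*(9 + 4)))*(-123 + 45) = ((1/2)*1/13)*(-78) = ((1/2)*(1/13)*1)*(-78) = (1/26)*(-78) = -3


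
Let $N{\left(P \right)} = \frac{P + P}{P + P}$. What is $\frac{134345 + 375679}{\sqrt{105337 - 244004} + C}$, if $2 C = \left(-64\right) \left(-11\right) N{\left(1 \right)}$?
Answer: $\frac{179528448}{262571} - \frac{510024 i \sqrt{138667}}{262571} \approx 683.73 - 723.32 i$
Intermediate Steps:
$N{\left(P \right)} = 1$ ($N{\left(P \right)} = \frac{2 P}{2 P} = 2 P \frac{1}{2 P} = 1$)
$C = 352$ ($C = \frac{\left(-64\right) \left(-11\right) 1}{2} = \frac{704 \cdot 1}{2} = \frac{1}{2} \cdot 704 = 352$)
$\frac{134345 + 375679}{\sqrt{105337 - 244004} + C} = \frac{134345 + 375679}{\sqrt{105337 - 244004} + 352} = \frac{510024}{\sqrt{-138667} + 352} = \frac{510024}{i \sqrt{138667} + 352} = \frac{510024}{352 + i \sqrt{138667}}$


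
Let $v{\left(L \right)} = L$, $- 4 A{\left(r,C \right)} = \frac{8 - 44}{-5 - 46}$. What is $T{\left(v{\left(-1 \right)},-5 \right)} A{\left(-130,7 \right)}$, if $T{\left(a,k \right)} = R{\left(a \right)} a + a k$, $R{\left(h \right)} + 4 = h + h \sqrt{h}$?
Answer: $- \frac{30}{17} - \frac{3 i}{17} \approx -1.7647 - 0.17647 i$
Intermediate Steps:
$A{\left(r,C \right)} = - \frac{3}{17}$ ($A{\left(r,C \right)} = - \frac{\left(8 - 44\right) \frac{1}{-5 - 46}}{4} = - \frac{\left(-36\right) \frac{1}{-51}}{4} = - \frac{\left(-36\right) \left(- \frac{1}{51}\right)}{4} = \left(- \frac{1}{4}\right) \frac{12}{17} = - \frac{3}{17}$)
$R{\left(h \right)} = -4 + h + h^{\frac{3}{2}}$ ($R{\left(h \right)} = -4 + \left(h + h \sqrt{h}\right) = -4 + \left(h + h^{\frac{3}{2}}\right) = -4 + h + h^{\frac{3}{2}}$)
$T{\left(a,k \right)} = a k + a \left(-4 + a + a^{\frac{3}{2}}\right)$ ($T{\left(a,k \right)} = \left(-4 + a + a^{\frac{3}{2}}\right) a + a k = a \left(-4 + a + a^{\frac{3}{2}}\right) + a k = a k + a \left(-4 + a + a^{\frac{3}{2}}\right)$)
$T{\left(v{\left(-1 \right)},-5 \right)} A{\left(-130,7 \right)} = - (-4 - 1 - 5 + \left(-1\right)^{\frac{3}{2}}) \left(- \frac{3}{17}\right) = - (-4 - 1 - 5 - i) \left(- \frac{3}{17}\right) = - (-10 - i) \left(- \frac{3}{17}\right) = \left(10 + i\right) \left(- \frac{3}{17}\right) = - \frac{30}{17} - \frac{3 i}{17}$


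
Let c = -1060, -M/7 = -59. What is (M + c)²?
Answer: 418609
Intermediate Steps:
M = 413 (M = -7*(-59) = 413)
(M + c)² = (413 - 1060)² = (-647)² = 418609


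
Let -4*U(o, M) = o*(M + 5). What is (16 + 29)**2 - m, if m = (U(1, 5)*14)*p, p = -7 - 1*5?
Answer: 1605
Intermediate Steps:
p = -12 (p = -7 - 5 = -12)
U(o, M) = -o*(5 + M)/4 (U(o, M) = -o*(M + 5)/4 = -o*(5 + M)/4)
m = 420 (m = (-1/4*1*(5 + 5)*14)*(-12) = (-1/4*1*10*14)*(-12) = -5/2*14*(-12) = -35*(-12) = 420)
(16 + 29)**2 - m = (16 + 29)**2 - 1*420 = 45**2 - 420 = 2025 - 420 = 1605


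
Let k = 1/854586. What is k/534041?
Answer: 1/456383962026 ≈ 2.1911e-12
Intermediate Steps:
k = 1/854586 ≈ 1.1702e-6
k/534041 = (1/854586)/534041 = (1/854586)*(1/534041) = 1/456383962026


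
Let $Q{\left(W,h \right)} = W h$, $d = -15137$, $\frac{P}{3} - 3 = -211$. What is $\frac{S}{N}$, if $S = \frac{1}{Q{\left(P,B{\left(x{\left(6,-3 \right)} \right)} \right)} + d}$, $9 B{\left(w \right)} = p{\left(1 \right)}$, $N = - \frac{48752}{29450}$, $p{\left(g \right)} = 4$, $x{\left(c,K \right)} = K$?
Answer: $\frac{44175}{1127219368} \approx 3.9189 \cdot 10^{-5}$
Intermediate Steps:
$P = -624$ ($P = 9 + 3 \left(-211\right) = 9 - 633 = -624$)
$N = - \frac{24376}{14725}$ ($N = \left(-48752\right) \frac{1}{29450} = - \frac{24376}{14725} \approx -1.6554$)
$B{\left(w \right)} = \frac{4}{9}$ ($B{\left(w \right)} = \frac{1}{9} \cdot 4 = \frac{4}{9}$)
$S = - \frac{3}{46243}$ ($S = \frac{1}{\left(-624\right) \frac{4}{9} - 15137} = \frac{1}{- \frac{832}{3} - 15137} = \frac{1}{- \frac{46243}{3}} = - \frac{3}{46243} \approx -6.4875 \cdot 10^{-5}$)
$\frac{S}{N} = - \frac{3}{46243 \left(- \frac{24376}{14725}\right)} = \left(- \frac{3}{46243}\right) \left(- \frac{14725}{24376}\right) = \frac{44175}{1127219368}$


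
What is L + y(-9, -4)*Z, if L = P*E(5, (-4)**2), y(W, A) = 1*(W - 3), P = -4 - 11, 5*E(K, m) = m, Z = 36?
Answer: -480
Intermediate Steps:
E(K, m) = m/5
P = -15
y(W, A) = -3 + W (y(W, A) = 1*(-3 + W) = -3 + W)
L = -48 (L = -3*(-4)**2 = -3*16 = -15*16/5 = -48)
L + y(-9, -4)*Z = -48 + (-3 - 9)*36 = -48 - 12*36 = -48 - 432 = -480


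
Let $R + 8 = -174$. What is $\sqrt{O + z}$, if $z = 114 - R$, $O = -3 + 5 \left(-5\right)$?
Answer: $2 \sqrt{67} \approx 16.371$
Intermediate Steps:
$R = -182$ ($R = -8 - 174 = -182$)
$O = -28$ ($O = -3 - 25 = -28$)
$z = 296$ ($z = 114 - -182 = 114 + 182 = 296$)
$\sqrt{O + z} = \sqrt{-28 + 296} = \sqrt{268} = 2 \sqrt{67}$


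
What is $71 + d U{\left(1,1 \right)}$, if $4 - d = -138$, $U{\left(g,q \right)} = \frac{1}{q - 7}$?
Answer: $\frac{142}{3} \approx 47.333$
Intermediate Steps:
$U{\left(g,q \right)} = \frac{1}{-7 + q}$
$d = 142$ ($d = 4 - -138 = 4 + 138 = 142$)
$71 + d U{\left(1,1 \right)} = 71 + \frac{142}{-7 + 1} = 71 + \frac{142}{-6} = 71 + 142 \left(- \frac{1}{6}\right) = 71 - \frac{71}{3} = \frac{142}{3}$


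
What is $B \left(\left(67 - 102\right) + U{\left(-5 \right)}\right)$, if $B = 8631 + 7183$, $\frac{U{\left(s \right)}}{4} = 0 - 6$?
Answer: $-933026$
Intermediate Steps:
$U{\left(s \right)} = -24$ ($U{\left(s \right)} = 4 \left(0 - 6\right) = 4 \left(-6\right) = -24$)
$B = 15814$
$B \left(\left(67 - 102\right) + U{\left(-5 \right)}\right) = 15814 \left(\left(67 - 102\right) - 24\right) = 15814 \left(-35 - 24\right) = 15814 \left(-59\right) = -933026$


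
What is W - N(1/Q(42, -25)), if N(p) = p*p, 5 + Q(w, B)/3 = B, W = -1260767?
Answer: -10212212701/8100 ≈ -1.2608e+6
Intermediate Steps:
Q(w, B) = -15 + 3*B
N(p) = p²
W - N(1/Q(42, -25)) = -1260767 - (1/(-15 + 3*(-25)))² = -1260767 - (1/(-15 - 75))² = -1260767 - (1/(-90))² = -1260767 - (-1/90)² = -1260767 - 1*1/8100 = -1260767 - 1/8100 = -10212212701/8100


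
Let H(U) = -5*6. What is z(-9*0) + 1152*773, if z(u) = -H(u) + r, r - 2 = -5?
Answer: 890523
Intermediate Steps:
r = -3 (r = 2 - 5 = -3)
H(U) = -30
z(u) = 27 (z(u) = -1*(-30) - 3 = 30 - 3 = 27)
z(-9*0) + 1152*773 = 27 + 1152*773 = 27 + 890496 = 890523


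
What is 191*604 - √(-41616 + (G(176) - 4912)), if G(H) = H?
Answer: 115364 - 4*I*√2897 ≈ 1.1536e+5 - 215.3*I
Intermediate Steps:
191*604 - √(-41616 + (G(176) - 4912)) = 191*604 - √(-41616 + (176 - 4912)) = 115364 - √(-41616 - 4736) = 115364 - √(-46352) = 115364 - 4*I*√2897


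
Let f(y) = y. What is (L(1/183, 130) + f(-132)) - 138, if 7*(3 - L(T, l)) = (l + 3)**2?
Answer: -2794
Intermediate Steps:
L(T, l) = 3 - (3 + l)**2/7 (L(T, l) = 3 - (l + 3)**2/7 = 3 - (3 + l)**2/7)
(L(1/183, 130) + f(-132)) - 138 = ((3 - (3 + 130)**2/7) - 132) - 138 = ((3 - 1/7*133**2) - 132) - 138 = ((3 - 1/7*17689) - 132) - 138 = ((3 - 2527) - 132) - 138 = (-2524 - 132) - 138 = -2656 - 138 = -2794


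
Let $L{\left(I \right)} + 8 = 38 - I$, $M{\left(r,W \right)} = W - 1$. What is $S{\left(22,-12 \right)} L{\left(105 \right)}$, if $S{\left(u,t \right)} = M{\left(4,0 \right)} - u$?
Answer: $1725$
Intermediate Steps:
$M{\left(r,W \right)} = -1 + W$
$S{\left(u,t \right)} = -1 - u$ ($S{\left(u,t \right)} = \left(-1 + 0\right) - u = -1 - u$)
$L{\left(I \right)} = 30 - I$ ($L{\left(I \right)} = -8 - \left(-38 + I\right) = 30 - I$)
$S{\left(22,-12 \right)} L{\left(105 \right)} = \left(-1 - 22\right) \left(30 - 105\right) = \left(-23\right) \left(-75\right) = 1725$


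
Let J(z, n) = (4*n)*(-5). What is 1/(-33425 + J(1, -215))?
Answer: -1/29125 ≈ -3.4335e-5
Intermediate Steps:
J(z, n) = -20*n
1/(-33425 + J(1, -215)) = 1/(-33425 - 20*(-215)) = 1/(-33425 + 4300) = 1/(-29125) = -1/29125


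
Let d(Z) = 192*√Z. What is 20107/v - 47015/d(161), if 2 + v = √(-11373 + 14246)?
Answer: 40214/2869 - 47015*√161/30912 + 261391*√17/2869 ≈ 370.37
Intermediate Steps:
v = -2 + 13*√17 (v = -2 + √(-11373 + 14246) = -2 + √2873 = -2 + 13*√17 ≈ 51.600)
20107/v - 47015/d(161) = 20107/(-2 + 13*√17) - 47015*√161/30912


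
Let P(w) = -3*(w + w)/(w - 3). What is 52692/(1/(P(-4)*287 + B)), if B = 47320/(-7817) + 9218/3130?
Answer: -636303036524364/12233605 ≈ -5.2013e+7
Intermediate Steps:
P(w) = -6*w/(-3 + w) (P(w) = -3*2*w/(-3 + w) = -6*w/(-3 + w))
B = -38027247/12233605 (B = 47320*(-1/7817) + 9218*(1/3130) = -47320/7817 + 4609/1565 = -38027247/12233605 ≈ -3.1084)
52692/(1/(P(-4)*287 + B)) = 52692/(1/(-6*(-4)/(-3 - 4)*287 - 38027247/12233605)) = 52692/(1/(-6*(-4)/(-7)*287 - 38027247/12233605)) = 52692/(1/(-6*(-4)*(-⅐)*287 - 38027247/12233605)) = 52692/(1/(-24/7*287 - 38027247/12233605)) = 52692/(1/(-984 - 38027247/12233605)) = 52692/(1/(-12075894567/12233605)) = 52692/(-12233605/12075894567) = 52692*(-12075894567/12233605) = -636303036524364/12233605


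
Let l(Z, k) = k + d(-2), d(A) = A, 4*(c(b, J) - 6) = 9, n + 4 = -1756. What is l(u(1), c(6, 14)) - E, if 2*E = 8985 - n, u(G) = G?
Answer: -21465/4 ≈ -5366.3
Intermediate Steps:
n = -1760 (n = -4 - 1756 = -1760)
c(b, J) = 33/4 (c(b, J) = 6 + (1/4)*9 = 6 + 9/4 = 33/4)
E = 10745/2 (E = (8985 - 1*(-1760))/2 = (8985 + 1760)/2 = (1/2)*10745 = 10745/2 ≈ 5372.5)
l(Z, k) = -2 + k (l(Z, k) = k - 2 = -2 + k)
l(u(1), c(6, 14)) - E = (-2 + 33/4) - 1*10745/2 = 25/4 - 10745/2 = -21465/4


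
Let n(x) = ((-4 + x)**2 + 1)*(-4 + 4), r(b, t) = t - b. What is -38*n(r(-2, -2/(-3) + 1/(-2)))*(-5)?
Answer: 0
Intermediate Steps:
n(x) = 0 (n(x) = (1 + (-4 + x)**2)*0 = 0)
-38*n(r(-2, -2/(-3) + 1/(-2)))*(-5) = -38*0*(-5) = 0*(-5) = 0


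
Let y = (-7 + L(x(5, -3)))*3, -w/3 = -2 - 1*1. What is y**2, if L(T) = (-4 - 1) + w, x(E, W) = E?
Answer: 81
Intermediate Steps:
w = 9 (w = -3*(-2 - 1*1) = -3*(-2 - 1) = -3*(-3) = 9)
L(T) = 4 (L(T) = (-4 - 1) + 9 = -5 + 9 = 4)
y = -9 (y = (-7 + 4)*3 = -3*3 = -9)
y**2 = (-9)**2 = 81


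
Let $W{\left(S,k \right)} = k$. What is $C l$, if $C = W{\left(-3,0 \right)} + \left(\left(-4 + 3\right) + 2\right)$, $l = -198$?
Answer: $-198$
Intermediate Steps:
$C = 1$ ($C = 0 + \left(\left(-4 + 3\right) + 2\right) = 0 + \left(-1 + 2\right) = 0 + 1 = 1$)
$C l = 1 \left(-198\right) = -198$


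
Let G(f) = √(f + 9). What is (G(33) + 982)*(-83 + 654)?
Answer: 560722 + 571*√42 ≈ 5.6442e+5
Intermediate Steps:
G(f) = √(9 + f)
(G(33) + 982)*(-83 + 654) = (√(9 + 33) + 982)*(-83 + 654) = (√42 + 982)*571 = (982 + √42)*571 = 560722 + 571*√42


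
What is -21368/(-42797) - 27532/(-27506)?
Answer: 883017606/588587141 ≈ 1.5002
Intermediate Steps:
-21368/(-42797) - 27532/(-27506) = -21368*(-1/42797) - 27532*(-1/27506) = 21368/42797 + 13766/13753 = 883017606/588587141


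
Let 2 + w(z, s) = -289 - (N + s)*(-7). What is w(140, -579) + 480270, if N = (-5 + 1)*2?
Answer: 475870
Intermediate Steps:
N = -8 (N = -4*2 = -8)
w(z, s) = -347 + 7*s (w(z, s) = -2 + (-289 - (-8 + s)*(-7)) = -2 + (-289 - (56 - 7*s)) = -2 + (-289 + (-56 + 7*s)) = -2 + (-345 + 7*s) = -347 + 7*s)
w(140, -579) + 480270 = (-347 + 7*(-579)) + 480270 = (-347 - 4053) + 480270 = -4400 + 480270 = 475870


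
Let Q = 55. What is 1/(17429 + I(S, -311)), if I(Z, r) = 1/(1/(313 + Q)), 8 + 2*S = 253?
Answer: 1/17797 ≈ 5.6189e-5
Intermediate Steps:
S = 245/2 (S = -4 + (½)*253 = -4 + 253/2 = 245/2 ≈ 122.50)
I(Z, r) = 368 (I(Z, r) = 1/(1/(313 + 55)) = 1/(1/368) = 368)
1/(17429 + I(S, -311)) = 1/(17429 + 368) = 1/17797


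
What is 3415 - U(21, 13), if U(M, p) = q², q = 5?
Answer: 3390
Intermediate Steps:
U(M, p) = 25 (U(M, p) = 5² = 25)
3415 - U(21, 13) = 3415 - 1*25 = 3415 - 25 = 3390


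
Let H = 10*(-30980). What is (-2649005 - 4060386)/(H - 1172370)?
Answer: 6709391/1482170 ≈ 4.5267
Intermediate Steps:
H = -309800
(-2649005 - 4060386)/(H - 1172370) = (-2649005 - 4060386)/(-309800 - 1172370) = -6709391/(-1482170) = -6709391*(-1/1482170) = 6709391/1482170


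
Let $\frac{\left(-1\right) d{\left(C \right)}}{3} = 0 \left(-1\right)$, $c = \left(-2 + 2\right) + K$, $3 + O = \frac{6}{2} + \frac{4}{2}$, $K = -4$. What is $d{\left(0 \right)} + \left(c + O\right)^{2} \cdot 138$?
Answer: $552$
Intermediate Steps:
$O = 2$ ($O = -3 + \left(\frac{6}{2} + \frac{4}{2}\right) = -3 + \left(6 \cdot \frac{1}{2} + 4 \cdot \frac{1}{2}\right) = -3 + \left(3 + 2\right) = -3 + 5 = 2$)
$c = -4$ ($c = \left(-2 + 2\right) - 4 = 0 - 4 = -4$)
$d{\left(C \right)} = 0$ ($d{\left(C \right)} = - 3 \cdot 0 \left(-1\right) = \left(-3\right) 0 = 0$)
$d{\left(0 \right)} + \left(c + O\right)^{2} \cdot 138 = 0 + \left(-4 + 2\right)^{2} \cdot 138 = 0 + \left(-2\right)^{2} \cdot 138 = 0 + 4 \cdot 138 = 0 + 552 = 552$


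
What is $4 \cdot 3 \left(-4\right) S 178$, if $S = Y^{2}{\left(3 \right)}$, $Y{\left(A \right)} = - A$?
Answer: $-76896$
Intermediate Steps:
$S = 9$ ($S = \left(\left(-1\right) 3\right)^{2} = \left(-3\right)^{2} = 9$)
$4 \cdot 3 \left(-4\right) S 178 = 4 \cdot 3 \left(-4\right) 9 \cdot 178 = 12 \left(-4\right) 9 \cdot 178 = \left(-48\right) 9 \cdot 178 = \left(-432\right) 178 = -76896$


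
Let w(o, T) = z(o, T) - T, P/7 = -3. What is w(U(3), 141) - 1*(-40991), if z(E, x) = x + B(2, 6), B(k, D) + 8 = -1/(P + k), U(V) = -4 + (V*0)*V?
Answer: 778678/19 ≈ 40983.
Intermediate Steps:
P = -21 (P = 7*(-3) = -21)
U(V) = -4 (U(V) = -4 + 0*V = -4 + 0 = -4)
B(k, D) = -8 - 1/(-21 + k)
z(E, x) = -151/19 + x (z(E, x) = x + (167 - 8*2)/(-21 + 2) = x + (167 - 16)/(-19) = x - 1/19*151 = x - 151/19 = -151/19 + x)
w(o, T) = -151/19 (w(o, T) = (-151/19 + T) - T = -151/19)
w(U(3), 141) - 1*(-40991) = -151/19 - 1*(-40991) = -151/19 + 40991 = 778678/19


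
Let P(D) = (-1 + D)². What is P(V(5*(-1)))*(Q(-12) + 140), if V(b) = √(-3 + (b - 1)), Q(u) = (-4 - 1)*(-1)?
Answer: -1160 - 870*I ≈ -1160.0 - 870.0*I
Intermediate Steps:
Q(u) = 5 (Q(u) = -5*(-1) = 5)
V(b) = √(-4 + b) (V(b) = √(-3 + (-1 + b)) = √(-4 + b))
P(V(5*(-1)))*(Q(-12) + 140) = (-1 + √(-4 + 5*(-1)))²*(5 + 140) = (-1 + √(-4 - 5))²*145 = (-1 + √(-9))²*145 = (-1 + 3*I)²*145 = 145*(-1 + 3*I)²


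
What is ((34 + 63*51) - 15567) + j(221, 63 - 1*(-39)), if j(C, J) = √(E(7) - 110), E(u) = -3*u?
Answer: -12320 + I*√131 ≈ -12320.0 + 11.446*I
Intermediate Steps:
j(C, J) = I*√131 (j(C, J) = √(-3*7 - 110) = √(-21 - 110) = √(-131) = I*√131)
((34 + 63*51) - 15567) + j(221, 63 - 1*(-39)) = ((34 + 63*51) - 15567) + I*√131 = ((34 + 3213) - 15567) + I*√131 = (3247 - 15567) + I*√131 = -12320 + I*√131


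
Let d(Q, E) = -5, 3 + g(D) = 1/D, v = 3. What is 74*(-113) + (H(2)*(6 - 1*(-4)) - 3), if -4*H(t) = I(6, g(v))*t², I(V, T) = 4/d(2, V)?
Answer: -8357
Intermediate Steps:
g(D) = -3 + 1/D
I(V, T) = -⅘ (I(V, T) = 4/(-5) = 4*(-⅕) = -⅘)
H(t) = t²/5 (H(t) = -(-1)*t²/5 = t²/5)
74*(-113) + (H(2)*(6 - 1*(-4)) - 3) = 74*(-113) + (((⅕)*2²)*(6 - 1*(-4)) - 3) = -8362 + (((⅕)*4)*(6 + 4) - 3) = -8362 + ((⅘)*10 - 3) = -8362 + (8 - 3) = -8362 + 5 = -8357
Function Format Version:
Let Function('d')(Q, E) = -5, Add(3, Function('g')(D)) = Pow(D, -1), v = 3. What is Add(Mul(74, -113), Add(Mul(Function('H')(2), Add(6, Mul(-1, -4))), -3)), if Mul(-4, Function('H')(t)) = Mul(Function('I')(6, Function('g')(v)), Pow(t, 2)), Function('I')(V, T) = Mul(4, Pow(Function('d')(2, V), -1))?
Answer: -8357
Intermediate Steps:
Function('g')(D) = Add(-3, Pow(D, -1))
Function('I')(V, T) = Rational(-4, 5) (Function('I')(V, T) = Mul(4, Pow(-5, -1)) = Mul(4, Rational(-1, 5)) = Rational(-4, 5))
Function('H')(t) = Mul(Rational(1, 5), Pow(t, 2)) (Function('H')(t) = Mul(Rational(-1, 4), Mul(Rational(-4, 5), Pow(t, 2))) = Mul(Rational(1, 5), Pow(t, 2)))
Add(Mul(74, -113), Add(Mul(Function('H')(2), Add(6, Mul(-1, -4))), -3)) = Add(Mul(74, -113), Add(Mul(Mul(Rational(1, 5), Pow(2, 2)), Add(6, Mul(-1, -4))), -3)) = Add(-8362, Add(Mul(Mul(Rational(1, 5), 4), Add(6, 4)), -3)) = Add(-8362, Add(Mul(Rational(4, 5), 10), -3)) = Add(-8362, Add(8, -3)) = Add(-8362, 5) = -8357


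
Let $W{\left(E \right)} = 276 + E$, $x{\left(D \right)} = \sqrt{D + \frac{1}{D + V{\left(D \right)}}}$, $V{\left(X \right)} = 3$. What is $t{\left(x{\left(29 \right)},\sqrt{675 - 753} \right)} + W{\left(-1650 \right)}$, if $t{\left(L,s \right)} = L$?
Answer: $-1374 + \frac{\sqrt{1858}}{8} \approx -1368.6$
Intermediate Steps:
$x{\left(D \right)} = \sqrt{D + \frac{1}{3 + D}}$ ($x{\left(D \right)} = \sqrt{D + \frac{1}{D + 3}} = \sqrt{D + \frac{1}{3 + D}}$)
$t{\left(x{\left(29 \right)},\sqrt{675 - 753} \right)} + W{\left(-1650 \right)} = \sqrt{\frac{1 + 29 \left(3 + 29\right)}{3 + 29}} + \left(276 - 1650\right) = \sqrt{\frac{1 + 29 \cdot 32}{32}} - 1374 = \sqrt{\frac{1 + 928}{32}} - 1374 = \sqrt{\frac{1}{32} \cdot 929} - 1374 = \sqrt{\frac{929}{32}} - 1374 = \frac{\sqrt{1858}}{8} - 1374 = -1374 + \frac{\sqrt{1858}}{8}$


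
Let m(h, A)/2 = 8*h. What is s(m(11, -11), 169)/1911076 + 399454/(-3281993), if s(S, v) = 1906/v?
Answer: -451070417813/3706263395822 ≈ -0.12170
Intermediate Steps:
m(h, A) = 16*h (m(h, A) = 2*(8*h) = 16*h)
s(m(11, -11), 169)/1911076 + 399454/(-3281993) = (1906/169)/1911076 + 399454/(-3281993) = (1906*(1/169))*(1/1911076) + 399454*(-1/3281993) = (1906/169)*(1/1911076) - 36314/298363 = 953/161485922 - 36314/298363 = -451070417813/3706263395822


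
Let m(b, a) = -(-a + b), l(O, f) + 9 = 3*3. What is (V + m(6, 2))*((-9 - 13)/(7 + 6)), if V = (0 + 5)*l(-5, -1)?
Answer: 88/13 ≈ 6.7692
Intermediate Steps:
l(O, f) = 0 (l(O, f) = -9 + 3*3 = -9 + 9 = 0)
m(b, a) = a - b (m(b, a) = -(b - a) = a - b)
V = 0 (V = (0 + 5)*0 = 5*0 = 0)
(V + m(6, 2))*((-9 - 13)/(7 + 6)) = (0 + (2 - 1*6))*((-9 - 13)/(7 + 6)) = (0 + (2 - 6))*(-22/13) = (0 - 4)*(-22*1/13) = -4*(-22/13) = 88/13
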